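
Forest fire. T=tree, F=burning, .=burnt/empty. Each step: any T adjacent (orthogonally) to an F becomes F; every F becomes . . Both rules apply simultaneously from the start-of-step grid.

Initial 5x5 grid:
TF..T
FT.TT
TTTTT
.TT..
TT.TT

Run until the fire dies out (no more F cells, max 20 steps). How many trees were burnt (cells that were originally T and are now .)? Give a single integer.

Answer: 14

Derivation:
Step 1: +3 fires, +2 burnt (F count now 3)
Step 2: +1 fires, +3 burnt (F count now 1)
Step 3: +2 fires, +1 burnt (F count now 2)
Step 4: +3 fires, +2 burnt (F count now 3)
Step 5: +3 fires, +3 burnt (F count now 3)
Step 6: +1 fires, +3 burnt (F count now 1)
Step 7: +1 fires, +1 burnt (F count now 1)
Step 8: +0 fires, +1 burnt (F count now 0)
Fire out after step 8
Initially T: 16, now '.': 23
Total burnt (originally-T cells now '.'): 14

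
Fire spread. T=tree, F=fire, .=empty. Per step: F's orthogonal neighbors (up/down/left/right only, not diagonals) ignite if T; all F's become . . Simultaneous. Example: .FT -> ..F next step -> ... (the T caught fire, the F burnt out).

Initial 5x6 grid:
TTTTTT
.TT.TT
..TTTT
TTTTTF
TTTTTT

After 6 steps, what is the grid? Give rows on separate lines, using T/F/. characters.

Step 1: 3 trees catch fire, 1 burn out
  TTTTTT
  .TT.TT
  ..TTTF
  TTTTF.
  TTTTTF
Step 2: 4 trees catch fire, 3 burn out
  TTTTTT
  .TT.TF
  ..TTF.
  TTTF..
  TTTTF.
Step 3: 5 trees catch fire, 4 burn out
  TTTTTF
  .TT.F.
  ..TF..
  TTF...
  TTTF..
Step 4: 4 trees catch fire, 5 burn out
  TTTTF.
  .TT...
  ..F...
  TF....
  TTF...
Step 5: 4 trees catch fire, 4 burn out
  TTTF..
  .TF...
  ......
  F.....
  TF....
Step 6: 3 trees catch fire, 4 burn out
  TTF...
  .F....
  ......
  ......
  F.....

TTF...
.F....
......
......
F.....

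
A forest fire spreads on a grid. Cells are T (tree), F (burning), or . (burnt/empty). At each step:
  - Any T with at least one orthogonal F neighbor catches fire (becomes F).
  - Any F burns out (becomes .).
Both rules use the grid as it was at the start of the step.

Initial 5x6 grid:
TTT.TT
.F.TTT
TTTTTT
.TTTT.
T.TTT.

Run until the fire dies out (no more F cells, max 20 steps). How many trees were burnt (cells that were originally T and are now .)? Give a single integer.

Answer: 21

Derivation:
Step 1: +2 fires, +1 burnt (F count now 2)
Step 2: +5 fires, +2 burnt (F count now 5)
Step 3: +2 fires, +5 burnt (F count now 2)
Step 4: +4 fires, +2 burnt (F count now 4)
Step 5: +4 fires, +4 burnt (F count now 4)
Step 6: +3 fires, +4 burnt (F count now 3)
Step 7: +1 fires, +3 burnt (F count now 1)
Step 8: +0 fires, +1 burnt (F count now 0)
Fire out after step 8
Initially T: 22, now '.': 29
Total burnt (originally-T cells now '.'): 21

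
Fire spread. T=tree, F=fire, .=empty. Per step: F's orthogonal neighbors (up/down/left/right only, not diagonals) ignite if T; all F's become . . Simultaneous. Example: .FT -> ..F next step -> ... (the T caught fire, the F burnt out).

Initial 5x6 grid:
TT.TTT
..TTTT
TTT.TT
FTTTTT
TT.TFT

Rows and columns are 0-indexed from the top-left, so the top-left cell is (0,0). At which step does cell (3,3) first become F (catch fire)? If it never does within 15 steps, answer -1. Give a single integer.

Step 1: cell (3,3)='T' (+6 fires, +2 burnt)
Step 2: cell (3,3)='F' (+6 fires, +6 burnt)
  -> target ignites at step 2
Step 3: cell (3,3)='.' (+3 fires, +6 burnt)
Step 4: cell (3,3)='.' (+4 fires, +3 burnt)
Step 5: cell (3,3)='.' (+2 fires, +4 burnt)
Step 6: cell (3,3)='.' (+0 fires, +2 burnt)
  fire out at step 6

2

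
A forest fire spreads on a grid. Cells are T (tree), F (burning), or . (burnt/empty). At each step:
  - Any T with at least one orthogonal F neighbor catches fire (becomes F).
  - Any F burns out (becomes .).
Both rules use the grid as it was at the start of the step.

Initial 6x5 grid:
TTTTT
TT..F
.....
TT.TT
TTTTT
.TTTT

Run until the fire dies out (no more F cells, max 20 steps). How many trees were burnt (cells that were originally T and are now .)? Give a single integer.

Answer: 7

Derivation:
Step 1: +1 fires, +1 burnt (F count now 1)
Step 2: +1 fires, +1 burnt (F count now 1)
Step 3: +1 fires, +1 burnt (F count now 1)
Step 4: +1 fires, +1 burnt (F count now 1)
Step 5: +2 fires, +1 burnt (F count now 2)
Step 6: +1 fires, +2 burnt (F count now 1)
Step 7: +0 fires, +1 burnt (F count now 0)
Fire out after step 7
Initially T: 20, now '.': 17
Total burnt (originally-T cells now '.'): 7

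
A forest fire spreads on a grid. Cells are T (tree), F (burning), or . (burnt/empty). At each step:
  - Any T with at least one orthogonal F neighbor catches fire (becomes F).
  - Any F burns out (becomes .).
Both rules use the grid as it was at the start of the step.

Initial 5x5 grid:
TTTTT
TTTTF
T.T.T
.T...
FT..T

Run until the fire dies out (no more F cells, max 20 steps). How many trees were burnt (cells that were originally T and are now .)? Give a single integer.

Answer: 14

Derivation:
Step 1: +4 fires, +2 burnt (F count now 4)
Step 2: +3 fires, +4 burnt (F count now 3)
Step 3: +3 fires, +3 burnt (F count now 3)
Step 4: +2 fires, +3 burnt (F count now 2)
Step 5: +2 fires, +2 burnt (F count now 2)
Step 6: +0 fires, +2 burnt (F count now 0)
Fire out after step 6
Initially T: 15, now '.': 24
Total burnt (originally-T cells now '.'): 14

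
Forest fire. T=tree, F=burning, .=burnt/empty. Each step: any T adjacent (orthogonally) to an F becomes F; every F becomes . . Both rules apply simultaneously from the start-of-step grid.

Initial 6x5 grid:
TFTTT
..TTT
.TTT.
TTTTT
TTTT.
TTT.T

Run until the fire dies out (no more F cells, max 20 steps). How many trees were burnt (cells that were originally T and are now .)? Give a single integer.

Step 1: +2 fires, +1 burnt (F count now 2)
Step 2: +2 fires, +2 burnt (F count now 2)
Step 3: +3 fires, +2 burnt (F count now 3)
Step 4: +4 fires, +3 burnt (F count now 4)
Step 5: +3 fires, +4 burnt (F count now 3)
Step 6: +5 fires, +3 burnt (F count now 5)
Step 7: +2 fires, +5 burnt (F count now 2)
Step 8: +1 fires, +2 burnt (F count now 1)
Step 9: +0 fires, +1 burnt (F count now 0)
Fire out after step 9
Initially T: 23, now '.': 29
Total burnt (originally-T cells now '.'): 22

Answer: 22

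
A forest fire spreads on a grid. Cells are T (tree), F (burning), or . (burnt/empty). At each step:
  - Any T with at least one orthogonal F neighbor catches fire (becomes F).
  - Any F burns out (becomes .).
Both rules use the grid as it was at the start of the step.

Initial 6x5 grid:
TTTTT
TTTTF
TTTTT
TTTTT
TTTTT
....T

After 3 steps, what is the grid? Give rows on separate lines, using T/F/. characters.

Step 1: 3 trees catch fire, 1 burn out
  TTTTF
  TTTF.
  TTTTF
  TTTTT
  TTTTT
  ....T
Step 2: 4 trees catch fire, 3 burn out
  TTTF.
  TTF..
  TTTF.
  TTTTF
  TTTTT
  ....T
Step 3: 5 trees catch fire, 4 burn out
  TTF..
  TF...
  TTF..
  TTTF.
  TTTTF
  ....T

TTF..
TF...
TTF..
TTTF.
TTTTF
....T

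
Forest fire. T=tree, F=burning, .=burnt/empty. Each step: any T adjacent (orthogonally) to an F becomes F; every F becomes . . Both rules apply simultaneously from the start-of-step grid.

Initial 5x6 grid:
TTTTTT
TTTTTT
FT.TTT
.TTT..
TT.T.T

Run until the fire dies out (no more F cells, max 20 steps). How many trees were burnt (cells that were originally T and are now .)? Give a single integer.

Answer: 22

Derivation:
Step 1: +2 fires, +1 burnt (F count now 2)
Step 2: +3 fires, +2 burnt (F count now 3)
Step 3: +4 fires, +3 burnt (F count now 4)
Step 4: +4 fires, +4 burnt (F count now 4)
Step 5: +4 fires, +4 burnt (F count now 4)
Step 6: +3 fires, +4 burnt (F count now 3)
Step 7: +2 fires, +3 burnt (F count now 2)
Step 8: +0 fires, +2 burnt (F count now 0)
Fire out after step 8
Initially T: 23, now '.': 29
Total burnt (originally-T cells now '.'): 22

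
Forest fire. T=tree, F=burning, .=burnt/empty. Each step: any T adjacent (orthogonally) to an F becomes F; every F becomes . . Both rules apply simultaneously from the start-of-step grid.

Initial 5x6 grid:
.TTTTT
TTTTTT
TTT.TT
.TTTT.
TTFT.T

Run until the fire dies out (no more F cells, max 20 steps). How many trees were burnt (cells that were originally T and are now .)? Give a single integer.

Answer: 23

Derivation:
Step 1: +3 fires, +1 burnt (F count now 3)
Step 2: +4 fires, +3 burnt (F count now 4)
Step 3: +3 fires, +4 burnt (F count now 3)
Step 4: +5 fires, +3 burnt (F count now 5)
Step 5: +5 fires, +5 burnt (F count now 5)
Step 6: +2 fires, +5 burnt (F count now 2)
Step 7: +1 fires, +2 burnt (F count now 1)
Step 8: +0 fires, +1 burnt (F count now 0)
Fire out after step 8
Initially T: 24, now '.': 29
Total burnt (originally-T cells now '.'): 23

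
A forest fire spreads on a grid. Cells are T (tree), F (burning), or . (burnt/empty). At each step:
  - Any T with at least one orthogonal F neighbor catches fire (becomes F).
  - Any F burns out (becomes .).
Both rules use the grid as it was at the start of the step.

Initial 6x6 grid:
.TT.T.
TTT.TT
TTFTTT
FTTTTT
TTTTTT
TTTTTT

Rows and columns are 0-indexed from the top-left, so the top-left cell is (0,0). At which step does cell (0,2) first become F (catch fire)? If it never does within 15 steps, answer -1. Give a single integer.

Step 1: cell (0,2)='T' (+7 fires, +2 burnt)
Step 2: cell (0,2)='F' (+8 fires, +7 burnt)
  -> target ignites at step 2
Step 3: cell (0,2)='.' (+7 fires, +8 burnt)
Step 4: cell (0,2)='.' (+5 fires, +7 burnt)
Step 5: cell (0,2)='.' (+2 fires, +5 burnt)
Step 6: cell (0,2)='.' (+1 fires, +2 burnt)
Step 7: cell (0,2)='.' (+0 fires, +1 burnt)
  fire out at step 7

2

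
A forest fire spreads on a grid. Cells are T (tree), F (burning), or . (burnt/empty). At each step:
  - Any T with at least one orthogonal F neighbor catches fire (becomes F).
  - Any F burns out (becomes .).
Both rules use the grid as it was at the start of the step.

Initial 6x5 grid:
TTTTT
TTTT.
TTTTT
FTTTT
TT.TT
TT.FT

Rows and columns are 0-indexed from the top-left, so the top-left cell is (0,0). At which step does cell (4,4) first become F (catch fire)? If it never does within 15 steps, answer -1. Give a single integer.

Step 1: cell (4,4)='T' (+5 fires, +2 burnt)
Step 2: cell (4,4)='F' (+7 fires, +5 burnt)
  -> target ignites at step 2
Step 3: cell (4,4)='.' (+6 fires, +7 burnt)
Step 4: cell (4,4)='.' (+4 fires, +6 burnt)
Step 5: cell (4,4)='.' (+2 fires, +4 burnt)
Step 6: cell (4,4)='.' (+1 fires, +2 burnt)
Step 7: cell (4,4)='.' (+0 fires, +1 burnt)
  fire out at step 7

2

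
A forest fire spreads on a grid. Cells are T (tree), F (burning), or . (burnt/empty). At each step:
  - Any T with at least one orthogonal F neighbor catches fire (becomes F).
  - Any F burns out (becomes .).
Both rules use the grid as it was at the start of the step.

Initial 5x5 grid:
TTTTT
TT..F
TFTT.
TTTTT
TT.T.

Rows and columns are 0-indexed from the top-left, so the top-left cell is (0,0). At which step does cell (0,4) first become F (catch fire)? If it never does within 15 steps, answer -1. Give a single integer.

Step 1: cell (0,4)='F' (+5 fires, +2 burnt)
  -> target ignites at step 1
Step 2: cell (0,4)='.' (+7 fires, +5 burnt)
Step 3: cell (0,4)='.' (+4 fires, +7 burnt)
Step 4: cell (0,4)='.' (+2 fires, +4 burnt)
Step 5: cell (0,4)='.' (+0 fires, +2 burnt)
  fire out at step 5

1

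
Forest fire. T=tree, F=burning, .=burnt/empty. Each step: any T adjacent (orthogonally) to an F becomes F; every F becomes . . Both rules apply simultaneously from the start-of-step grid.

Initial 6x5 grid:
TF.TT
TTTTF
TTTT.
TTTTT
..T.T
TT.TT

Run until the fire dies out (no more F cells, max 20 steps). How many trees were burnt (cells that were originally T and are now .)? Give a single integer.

Answer: 20

Derivation:
Step 1: +4 fires, +2 burnt (F count now 4)
Step 2: +5 fires, +4 burnt (F count now 5)
Step 3: +4 fires, +5 burnt (F count now 4)
Step 4: +3 fires, +4 burnt (F count now 3)
Step 5: +2 fires, +3 burnt (F count now 2)
Step 6: +1 fires, +2 burnt (F count now 1)
Step 7: +1 fires, +1 burnt (F count now 1)
Step 8: +0 fires, +1 burnt (F count now 0)
Fire out after step 8
Initially T: 22, now '.': 28
Total burnt (originally-T cells now '.'): 20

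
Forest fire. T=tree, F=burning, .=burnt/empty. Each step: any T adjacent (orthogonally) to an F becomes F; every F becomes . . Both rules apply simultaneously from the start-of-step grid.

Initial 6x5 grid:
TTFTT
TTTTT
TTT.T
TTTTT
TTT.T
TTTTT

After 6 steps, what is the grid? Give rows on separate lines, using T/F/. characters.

Step 1: 3 trees catch fire, 1 burn out
  TF.FT
  TTFTT
  TTT.T
  TTTTT
  TTT.T
  TTTTT
Step 2: 5 trees catch fire, 3 burn out
  F...F
  TF.FT
  TTF.T
  TTTTT
  TTT.T
  TTTTT
Step 3: 4 trees catch fire, 5 burn out
  .....
  F...F
  TF..T
  TTFTT
  TTT.T
  TTTTT
Step 4: 5 trees catch fire, 4 burn out
  .....
  .....
  F...F
  TF.FT
  TTF.T
  TTTTT
Step 5: 4 trees catch fire, 5 burn out
  .....
  .....
  .....
  F...F
  TF..T
  TTFTT
Step 6: 4 trees catch fire, 4 burn out
  .....
  .....
  .....
  .....
  F...F
  TF.FT

.....
.....
.....
.....
F...F
TF.FT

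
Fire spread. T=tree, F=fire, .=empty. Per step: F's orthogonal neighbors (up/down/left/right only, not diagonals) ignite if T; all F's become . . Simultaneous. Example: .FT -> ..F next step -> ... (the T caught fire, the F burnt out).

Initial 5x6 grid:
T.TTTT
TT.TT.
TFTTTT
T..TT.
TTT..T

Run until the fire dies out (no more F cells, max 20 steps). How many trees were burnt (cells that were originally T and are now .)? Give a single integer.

Answer: 20

Derivation:
Step 1: +3 fires, +1 burnt (F count now 3)
Step 2: +3 fires, +3 burnt (F count now 3)
Step 3: +5 fires, +3 burnt (F count now 5)
Step 4: +5 fires, +5 burnt (F count now 5)
Step 5: +3 fires, +5 burnt (F count now 3)
Step 6: +1 fires, +3 burnt (F count now 1)
Step 7: +0 fires, +1 burnt (F count now 0)
Fire out after step 7
Initially T: 21, now '.': 29
Total burnt (originally-T cells now '.'): 20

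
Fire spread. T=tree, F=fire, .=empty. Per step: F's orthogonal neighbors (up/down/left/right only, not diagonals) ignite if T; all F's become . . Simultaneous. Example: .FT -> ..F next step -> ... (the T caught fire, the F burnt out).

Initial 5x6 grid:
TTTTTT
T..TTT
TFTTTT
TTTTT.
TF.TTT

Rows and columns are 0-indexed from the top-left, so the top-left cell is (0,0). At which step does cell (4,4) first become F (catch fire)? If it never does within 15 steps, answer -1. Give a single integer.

Step 1: cell (4,4)='T' (+4 fires, +2 burnt)
Step 2: cell (4,4)='T' (+4 fires, +4 burnt)
Step 3: cell (4,4)='T' (+4 fires, +4 burnt)
Step 4: cell (4,4)='T' (+6 fires, +4 burnt)
Step 5: cell (4,4)='F' (+4 fires, +6 burnt)
  -> target ignites at step 5
Step 6: cell (4,4)='.' (+2 fires, +4 burnt)
Step 7: cell (4,4)='.' (+0 fires, +2 burnt)
  fire out at step 7

5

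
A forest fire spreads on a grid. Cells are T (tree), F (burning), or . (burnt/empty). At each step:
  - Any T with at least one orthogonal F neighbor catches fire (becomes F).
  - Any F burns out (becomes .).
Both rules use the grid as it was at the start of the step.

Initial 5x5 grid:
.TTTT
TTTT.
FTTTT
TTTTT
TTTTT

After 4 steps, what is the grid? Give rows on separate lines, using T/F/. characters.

Step 1: 3 trees catch fire, 1 burn out
  .TTTT
  FTTT.
  .FTTT
  FTTTT
  TTTTT
Step 2: 4 trees catch fire, 3 burn out
  .TTTT
  .FTT.
  ..FTT
  .FTTT
  FTTTT
Step 3: 5 trees catch fire, 4 burn out
  .FTTT
  ..FT.
  ...FT
  ..FTT
  .FTTT
Step 4: 5 trees catch fire, 5 burn out
  ..FTT
  ...F.
  ....F
  ...FT
  ..FTT

..FTT
...F.
....F
...FT
..FTT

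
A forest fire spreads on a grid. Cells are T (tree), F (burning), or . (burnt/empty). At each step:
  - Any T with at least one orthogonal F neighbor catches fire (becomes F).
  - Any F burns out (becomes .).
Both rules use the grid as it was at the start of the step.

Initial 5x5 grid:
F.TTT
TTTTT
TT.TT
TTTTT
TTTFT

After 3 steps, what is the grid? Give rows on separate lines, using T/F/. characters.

Step 1: 4 trees catch fire, 2 burn out
  ..TTT
  FTTTT
  TT.TT
  TTTFT
  TTF.F
Step 2: 6 trees catch fire, 4 burn out
  ..TTT
  .FTTT
  FT.FT
  TTF.F
  TF...
Step 3: 7 trees catch fire, 6 burn out
  ..TTT
  ..FFT
  .F..F
  FF...
  F....

..TTT
..FFT
.F..F
FF...
F....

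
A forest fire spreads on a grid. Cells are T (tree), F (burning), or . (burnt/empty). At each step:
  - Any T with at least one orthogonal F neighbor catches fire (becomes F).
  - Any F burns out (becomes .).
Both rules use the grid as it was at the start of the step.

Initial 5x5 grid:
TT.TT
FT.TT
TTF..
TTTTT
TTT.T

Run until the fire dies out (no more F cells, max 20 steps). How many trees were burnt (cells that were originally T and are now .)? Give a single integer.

Answer: 14

Derivation:
Step 1: +5 fires, +2 burnt (F count now 5)
Step 2: +5 fires, +5 burnt (F count now 5)
Step 3: +3 fires, +5 burnt (F count now 3)
Step 4: +1 fires, +3 burnt (F count now 1)
Step 5: +0 fires, +1 burnt (F count now 0)
Fire out after step 5
Initially T: 18, now '.': 21
Total burnt (originally-T cells now '.'): 14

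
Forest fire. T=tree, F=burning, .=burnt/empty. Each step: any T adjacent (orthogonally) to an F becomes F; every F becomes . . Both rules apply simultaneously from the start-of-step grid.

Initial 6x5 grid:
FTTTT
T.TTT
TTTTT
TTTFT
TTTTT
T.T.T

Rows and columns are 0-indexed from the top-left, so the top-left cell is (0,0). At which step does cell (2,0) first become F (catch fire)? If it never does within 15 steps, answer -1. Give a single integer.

Step 1: cell (2,0)='T' (+6 fires, +2 burnt)
Step 2: cell (2,0)='F' (+8 fires, +6 burnt)
  -> target ignites at step 2
Step 3: cell (2,0)='.' (+8 fires, +8 burnt)
Step 4: cell (2,0)='.' (+2 fires, +8 burnt)
Step 5: cell (2,0)='.' (+1 fires, +2 burnt)
Step 6: cell (2,0)='.' (+0 fires, +1 burnt)
  fire out at step 6

2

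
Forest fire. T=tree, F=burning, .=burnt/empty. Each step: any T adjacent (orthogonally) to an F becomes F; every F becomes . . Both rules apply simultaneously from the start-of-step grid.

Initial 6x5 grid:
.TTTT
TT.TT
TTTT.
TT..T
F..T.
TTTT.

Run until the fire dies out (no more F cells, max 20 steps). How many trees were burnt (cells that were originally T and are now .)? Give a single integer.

Answer: 19

Derivation:
Step 1: +2 fires, +1 burnt (F count now 2)
Step 2: +3 fires, +2 burnt (F count now 3)
Step 3: +3 fires, +3 burnt (F count now 3)
Step 4: +3 fires, +3 burnt (F count now 3)
Step 5: +3 fires, +3 burnt (F count now 3)
Step 6: +2 fires, +3 burnt (F count now 2)
Step 7: +2 fires, +2 burnt (F count now 2)
Step 8: +1 fires, +2 burnt (F count now 1)
Step 9: +0 fires, +1 burnt (F count now 0)
Fire out after step 9
Initially T: 20, now '.': 29
Total burnt (originally-T cells now '.'): 19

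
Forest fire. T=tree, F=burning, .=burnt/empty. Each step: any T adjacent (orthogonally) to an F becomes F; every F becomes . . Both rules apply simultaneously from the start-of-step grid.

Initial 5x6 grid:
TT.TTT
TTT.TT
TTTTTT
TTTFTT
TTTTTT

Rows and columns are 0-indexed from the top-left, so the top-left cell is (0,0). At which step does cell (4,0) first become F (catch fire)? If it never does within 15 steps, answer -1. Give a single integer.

Step 1: cell (4,0)='T' (+4 fires, +1 burnt)
Step 2: cell (4,0)='T' (+6 fires, +4 burnt)
Step 3: cell (4,0)='T' (+7 fires, +6 burnt)
Step 4: cell (4,0)='F' (+5 fires, +7 burnt)
  -> target ignites at step 4
Step 5: cell (4,0)='.' (+4 fires, +5 burnt)
Step 6: cell (4,0)='.' (+1 fires, +4 burnt)
Step 7: cell (4,0)='.' (+0 fires, +1 burnt)
  fire out at step 7

4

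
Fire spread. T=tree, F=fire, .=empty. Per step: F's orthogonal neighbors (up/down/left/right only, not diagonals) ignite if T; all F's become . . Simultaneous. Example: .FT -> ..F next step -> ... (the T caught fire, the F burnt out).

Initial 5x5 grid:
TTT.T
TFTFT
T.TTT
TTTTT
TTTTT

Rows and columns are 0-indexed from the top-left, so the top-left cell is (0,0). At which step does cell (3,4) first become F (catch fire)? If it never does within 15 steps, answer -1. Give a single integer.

Step 1: cell (3,4)='T' (+5 fires, +2 burnt)
Step 2: cell (3,4)='T' (+7 fires, +5 burnt)
Step 3: cell (3,4)='F' (+4 fires, +7 burnt)
  -> target ignites at step 3
Step 4: cell (3,4)='.' (+4 fires, +4 burnt)
Step 5: cell (3,4)='.' (+1 fires, +4 burnt)
Step 6: cell (3,4)='.' (+0 fires, +1 burnt)
  fire out at step 6

3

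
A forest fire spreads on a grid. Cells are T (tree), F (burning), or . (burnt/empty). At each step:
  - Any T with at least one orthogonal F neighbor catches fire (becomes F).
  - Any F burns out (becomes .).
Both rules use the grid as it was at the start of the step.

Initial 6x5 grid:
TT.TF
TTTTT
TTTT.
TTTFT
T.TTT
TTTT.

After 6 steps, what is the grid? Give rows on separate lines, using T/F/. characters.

Step 1: 6 trees catch fire, 2 burn out
  TT.F.
  TTTTF
  TTTF.
  TTF.F
  T.TFT
  TTTT.
Step 2: 6 trees catch fire, 6 burn out
  TT...
  TTTF.
  TTF..
  TF...
  T.F.F
  TTTF.
Step 3: 4 trees catch fire, 6 burn out
  TT...
  TTF..
  TF...
  F....
  T....
  TTF..
Step 4: 4 trees catch fire, 4 burn out
  TT...
  TF...
  F....
  .....
  F....
  TF...
Step 5: 3 trees catch fire, 4 burn out
  TF...
  F....
  .....
  .....
  .....
  F....
Step 6: 1 trees catch fire, 3 burn out
  F....
  .....
  .....
  .....
  .....
  .....

F....
.....
.....
.....
.....
.....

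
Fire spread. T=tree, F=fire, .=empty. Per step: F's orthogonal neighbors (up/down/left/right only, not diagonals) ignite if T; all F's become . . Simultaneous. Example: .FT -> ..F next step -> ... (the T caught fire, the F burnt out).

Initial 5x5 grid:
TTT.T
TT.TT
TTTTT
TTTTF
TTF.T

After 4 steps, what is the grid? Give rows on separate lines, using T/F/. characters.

Step 1: 5 trees catch fire, 2 burn out
  TTT.T
  TT.TT
  TTTTF
  TTFF.
  TF..F
Step 2: 5 trees catch fire, 5 burn out
  TTT.T
  TT.TF
  TTFF.
  TF...
  F....
Step 3: 4 trees catch fire, 5 burn out
  TTT.F
  TT.F.
  TF...
  F....
  .....
Step 4: 2 trees catch fire, 4 burn out
  TTT..
  TF...
  F....
  .....
  .....

TTT..
TF...
F....
.....
.....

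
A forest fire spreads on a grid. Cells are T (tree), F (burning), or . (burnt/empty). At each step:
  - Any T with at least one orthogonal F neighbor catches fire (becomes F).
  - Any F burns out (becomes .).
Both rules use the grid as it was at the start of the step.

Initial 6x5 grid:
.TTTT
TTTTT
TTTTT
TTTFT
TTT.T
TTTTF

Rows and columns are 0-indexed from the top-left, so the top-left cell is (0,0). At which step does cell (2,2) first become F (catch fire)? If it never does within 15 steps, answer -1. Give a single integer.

Step 1: cell (2,2)='T' (+5 fires, +2 burnt)
Step 2: cell (2,2)='F' (+6 fires, +5 burnt)
  -> target ignites at step 2
Step 3: cell (2,2)='.' (+7 fires, +6 burnt)
Step 4: cell (2,2)='.' (+6 fires, +7 burnt)
Step 5: cell (2,2)='.' (+2 fires, +6 burnt)
Step 6: cell (2,2)='.' (+0 fires, +2 burnt)
  fire out at step 6

2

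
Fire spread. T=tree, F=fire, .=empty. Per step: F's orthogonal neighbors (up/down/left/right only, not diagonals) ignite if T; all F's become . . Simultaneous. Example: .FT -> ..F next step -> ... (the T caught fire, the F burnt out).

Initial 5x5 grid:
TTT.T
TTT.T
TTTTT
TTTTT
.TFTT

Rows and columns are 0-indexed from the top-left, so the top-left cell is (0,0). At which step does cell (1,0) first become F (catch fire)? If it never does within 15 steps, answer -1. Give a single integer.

Step 1: cell (1,0)='T' (+3 fires, +1 burnt)
Step 2: cell (1,0)='T' (+4 fires, +3 burnt)
Step 3: cell (1,0)='T' (+5 fires, +4 burnt)
Step 4: cell (1,0)='T' (+4 fires, +5 burnt)
Step 5: cell (1,0)='F' (+3 fires, +4 burnt)
  -> target ignites at step 5
Step 6: cell (1,0)='.' (+2 fires, +3 burnt)
Step 7: cell (1,0)='.' (+0 fires, +2 burnt)
  fire out at step 7

5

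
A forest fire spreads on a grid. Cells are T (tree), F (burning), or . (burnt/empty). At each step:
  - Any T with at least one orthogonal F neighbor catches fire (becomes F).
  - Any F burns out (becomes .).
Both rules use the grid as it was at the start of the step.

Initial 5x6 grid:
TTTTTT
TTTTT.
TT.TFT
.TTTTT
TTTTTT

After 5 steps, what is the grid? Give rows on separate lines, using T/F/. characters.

Step 1: 4 trees catch fire, 1 burn out
  TTTTTT
  TTTTF.
  TT.F.F
  .TTTFT
  TTTTTT
Step 2: 5 trees catch fire, 4 burn out
  TTTTFT
  TTTF..
  TT....
  .TTF.F
  TTTTFT
Step 3: 6 trees catch fire, 5 burn out
  TTTF.F
  TTF...
  TT....
  .TF...
  TTTF.F
Step 4: 4 trees catch fire, 6 burn out
  TTF...
  TF....
  TT....
  .F....
  TTF...
Step 5: 4 trees catch fire, 4 burn out
  TF....
  F.....
  TF....
  ......
  TF....

TF....
F.....
TF....
......
TF....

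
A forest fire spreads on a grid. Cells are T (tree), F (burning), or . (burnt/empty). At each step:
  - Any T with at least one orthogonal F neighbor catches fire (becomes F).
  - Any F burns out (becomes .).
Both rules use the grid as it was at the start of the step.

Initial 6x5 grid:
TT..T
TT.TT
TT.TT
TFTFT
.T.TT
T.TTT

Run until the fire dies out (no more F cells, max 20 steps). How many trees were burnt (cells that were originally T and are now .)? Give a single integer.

Answer: 20

Derivation:
Step 1: +7 fires, +2 burnt (F count now 7)
Step 2: +6 fires, +7 burnt (F count now 6)
Step 3: +5 fires, +6 burnt (F count now 5)
Step 4: +2 fires, +5 burnt (F count now 2)
Step 5: +0 fires, +2 burnt (F count now 0)
Fire out after step 5
Initially T: 21, now '.': 29
Total burnt (originally-T cells now '.'): 20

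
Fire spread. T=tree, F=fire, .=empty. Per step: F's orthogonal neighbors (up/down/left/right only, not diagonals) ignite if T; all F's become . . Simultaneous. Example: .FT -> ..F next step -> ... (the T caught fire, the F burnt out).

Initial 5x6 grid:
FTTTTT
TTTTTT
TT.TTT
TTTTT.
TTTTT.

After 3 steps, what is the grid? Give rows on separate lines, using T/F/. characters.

Step 1: 2 trees catch fire, 1 burn out
  .FTTTT
  FTTTTT
  TT.TTT
  TTTTT.
  TTTTT.
Step 2: 3 trees catch fire, 2 burn out
  ..FTTT
  .FTTTT
  FT.TTT
  TTTTT.
  TTTTT.
Step 3: 4 trees catch fire, 3 burn out
  ...FTT
  ..FTTT
  .F.TTT
  FTTTT.
  TTTTT.

...FTT
..FTTT
.F.TTT
FTTTT.
TTTTT.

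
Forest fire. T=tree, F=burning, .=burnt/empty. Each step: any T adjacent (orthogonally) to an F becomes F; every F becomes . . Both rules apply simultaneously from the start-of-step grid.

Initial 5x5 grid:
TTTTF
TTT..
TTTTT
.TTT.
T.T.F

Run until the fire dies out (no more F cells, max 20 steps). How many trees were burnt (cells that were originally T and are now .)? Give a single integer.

Step 1: +1 fires, +2 burnt (F count now 1)
Step 2: +1 fires, +1 burnt (F count now 1)
Step 3: +2 fires, +1 burnt (F count now 2)
Step 4: +3 fires, +2 burnt (F count now 3)
Step 5: +4 fires, +3 burnt (F count now 4)
Step 6: +5 fires, +4 burnt (F count now 5)
Step 7: +0 fires, +5 burnt (F count now 0)
Fire out after step 7
Initially T: 17, now '.': 24
Total burnt (originally-T cells now '.'): 16

Answer: 16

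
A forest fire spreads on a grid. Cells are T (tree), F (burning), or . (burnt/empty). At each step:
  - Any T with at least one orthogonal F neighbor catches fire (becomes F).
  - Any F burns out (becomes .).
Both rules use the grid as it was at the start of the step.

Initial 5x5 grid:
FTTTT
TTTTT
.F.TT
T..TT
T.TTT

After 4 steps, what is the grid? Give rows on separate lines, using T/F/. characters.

Step 1: 3 trees catch fire, 2 burn out
  .FTTT
  FFTTT
  ...TT
  T..TT
  T.TTT
Step 2: 2 trees catch fire, 3 burn out
  ..FTT
  ..FTT
  ...TT
  T..TT
  T.TTT
Step 3: 2 trees catch fire, 2 burn out
  ...FT
  ...FT
  ...TT
  T..TT
  T.TTT
Step 4: 3 trees catch fire, 2 burn out
  ....F
  ....F
  ...FT
  T..TT
  T.TTT

....F
....F
...FT
T..TT
T.TTT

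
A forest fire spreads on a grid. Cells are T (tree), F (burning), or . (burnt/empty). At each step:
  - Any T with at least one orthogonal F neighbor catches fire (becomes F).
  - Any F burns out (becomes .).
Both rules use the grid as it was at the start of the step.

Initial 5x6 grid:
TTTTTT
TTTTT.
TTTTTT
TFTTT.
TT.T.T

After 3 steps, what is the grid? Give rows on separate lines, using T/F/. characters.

Step 1: 4 trees catch fire, 1 burn out
  TTTTTT
  TTTTT.
  TFTTTT
  F.FTT.
  TF.T.T
Step 2: 5 trees catch fire, 4 burn out
  TTTTTT
  TFTTT.
  F.FTTT
  ...FT.
  F..T.T
Step 3: 6 trees catch fire, 5 burn out
  TFTTTT
  F.FTT.
  ...FTT
  ....F.
  ...F.T

TFTTTT
F.FTT.
...FTT
....F.
...F.T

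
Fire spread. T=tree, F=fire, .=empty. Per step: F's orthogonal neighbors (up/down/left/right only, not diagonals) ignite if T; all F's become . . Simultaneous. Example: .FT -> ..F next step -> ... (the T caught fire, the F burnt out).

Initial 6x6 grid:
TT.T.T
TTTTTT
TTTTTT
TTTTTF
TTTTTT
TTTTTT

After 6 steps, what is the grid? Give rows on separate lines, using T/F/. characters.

Step 1: 3 trees catch fire, 1 burn out
  TT.T.T
  TTTTTT
  TTTTTF
  TTTTF.
  TTTTTF
  TTTTTT
Step 2: 5 trees catch fire, 3 burn out
  TT.T.T
  TTTTTF
  TTTTF.
  TTTF..
  TTTTF.
  TTTTTF
Step 3: 6 trees catch fire, 5 burn out
  TT.T.F
  TTTTF.
  TTTF..
  TTF...
  TTTF..
  TTTTF.
Step 4: 5 trees catch fire, 6 burn out
  TT.T..
  TTTF..
  TTF...
  TF....
  TTF...
  TTTF..
Step 5: 6 trees catch fire, 5 burn out
  TT.F..
  TTF...
  TF....
  F.....
  TF....
  TTF...
Step 6: 4 trees catch fire, 6 burn out
  TT....
  TF....
  F.....
  ......
  F.....
  TF....

TT....
TF....
F.....
......
F.....
TF....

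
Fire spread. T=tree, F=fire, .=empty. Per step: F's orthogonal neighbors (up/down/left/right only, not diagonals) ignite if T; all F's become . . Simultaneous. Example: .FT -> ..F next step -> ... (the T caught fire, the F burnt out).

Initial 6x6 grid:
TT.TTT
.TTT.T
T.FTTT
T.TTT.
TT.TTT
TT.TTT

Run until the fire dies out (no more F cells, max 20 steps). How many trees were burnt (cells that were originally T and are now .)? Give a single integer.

Answer: 21

Derivation:
Step 1: +3 fires, +1 burnt (F count now 3)
Step 2: +4 fires, +3 burnt (F count now 4)
Step 3: +5 fires, +4 burnt (F count now 5)
Step 4: +5 fires, +5 burnt (F count now 5)
Step 5: +3 fires, +5 burnt (F count now 3)
Step 6: +1 fires, +3 burnt (F count now 1)
Step 7: +0 fires, +1 burnt (F count now 0)
Fire out after step 7
Initially T: 27, now '.': 30
Total burnt (originally-T cells now '.'): 21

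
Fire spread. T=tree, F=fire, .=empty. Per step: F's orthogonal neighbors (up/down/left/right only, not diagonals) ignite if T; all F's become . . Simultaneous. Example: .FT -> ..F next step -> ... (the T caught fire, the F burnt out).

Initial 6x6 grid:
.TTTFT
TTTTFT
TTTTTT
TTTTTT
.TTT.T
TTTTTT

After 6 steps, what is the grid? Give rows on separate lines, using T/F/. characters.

Step 1: 5 trees catch fire, 2 burn out
  .TTF.F
  TTTF.F
  TTTTFT
  TTTTTT
  .TTT.T
  TTTTTT
Step 2: 5 trees catch fire, 5 burn out
  .TF...
  TTF...
  TTTF.F
  TTTTFT
  .TTT.T
  TTTTTT
Step 3: 5 trees catch fire, 5 burn out
  .F....
  TF....
  TTF...
  TTTF.F
  .TTT.T
  TTTTTT
Step 4: 5 trees catch fire, 5 burn out
  ......
  F.....
  TF....
  TTF...
  .TTF.F
  TTTTTT
Step 5: 5 trees catch fire, 5 burn out
  ......
  ......
  F.....
  TF....
  .TF...
  TTTFTF
Step 6: 4 trees catch fire, 5 burn out
  ......
  ......
  ......
  F.....
  .F....
  TTF.F.

......
......
......
F.....
.F....
TTF.F.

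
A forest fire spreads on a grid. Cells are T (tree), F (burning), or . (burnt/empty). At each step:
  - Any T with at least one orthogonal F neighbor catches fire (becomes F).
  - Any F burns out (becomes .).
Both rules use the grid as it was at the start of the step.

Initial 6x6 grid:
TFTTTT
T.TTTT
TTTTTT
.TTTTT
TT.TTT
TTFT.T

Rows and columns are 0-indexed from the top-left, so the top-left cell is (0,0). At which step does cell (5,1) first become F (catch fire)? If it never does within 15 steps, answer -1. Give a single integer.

Step 1: cell (5,1)='F' (+4 fires, +2 burnt)
  -> target ignites at step 1
Step 2: cell (5,1)='.' (+6 fires, +4 burnt)
Step 3: cell (5,1)='.' (+8 fires, +6 burnt)
Step 4: cell (5,1)='.' (+7 fires, +8 burnt)
Step 5: cell (5,1)='.' (+4 fires, +7 burnt)
Step 6: cell (5,1)='.' (+1 fires, +4 burnt)
Step 7: cell (5,1)='.' (+0 fires, +1 burnt)
  fire out at step 7

1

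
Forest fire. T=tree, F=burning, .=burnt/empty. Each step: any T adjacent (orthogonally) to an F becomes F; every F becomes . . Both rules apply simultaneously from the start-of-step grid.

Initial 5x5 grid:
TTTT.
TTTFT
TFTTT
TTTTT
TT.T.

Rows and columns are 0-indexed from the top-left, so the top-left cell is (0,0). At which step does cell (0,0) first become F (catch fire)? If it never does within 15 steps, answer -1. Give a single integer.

Step 1: cell (0,0)='T' (+8 fires, +2 burnt)
Step 2: cell (0,0)='T' (+8 fires, +8 burnt)
Step 3: cell (0,0)='F' (+4 fires, +8 burnt)
  -> target ignites at step 3
Step 4: cell (0,0)='.' (+0 fires, +4 burnt)
  fire out at step 4

3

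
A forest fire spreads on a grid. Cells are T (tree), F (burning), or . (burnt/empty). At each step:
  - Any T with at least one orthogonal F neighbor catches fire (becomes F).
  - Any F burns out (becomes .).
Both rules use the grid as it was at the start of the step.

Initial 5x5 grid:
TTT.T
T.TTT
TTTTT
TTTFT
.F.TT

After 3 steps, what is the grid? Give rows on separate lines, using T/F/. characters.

Step 1: 5 trees catch fire, 2 burn out
  TTT.T
  T.TTT
  TTTFT
  TFF.F
  ...FT
Step 2: 6 trees catch fire, 5 burn out
  TTT.T
  T.TFT
  TFF.F
  F....
  ....F
Step 3: 3 trees catch fire, 6 burn out
  TTT.T
  T.F.F
  F....
  .....
  .....

TTT.T
T.F.F
F....
.....
.....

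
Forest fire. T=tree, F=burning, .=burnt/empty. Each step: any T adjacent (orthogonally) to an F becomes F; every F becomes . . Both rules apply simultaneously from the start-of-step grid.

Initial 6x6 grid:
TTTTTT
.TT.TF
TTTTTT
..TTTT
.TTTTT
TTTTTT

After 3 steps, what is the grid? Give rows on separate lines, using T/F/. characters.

Step 1: 3 trees catch fire, 1 burn out
  TTTTTF
  .TT.F.
  TTTTTF
  ..TTTT
  .TTTTT
  TTTTTT
Step 2: 3 trees catch fire, 3 burn out
  TTTTF.
  .TT...
  TTTTF.
  ..TTTF
  .TTTTT
  TTTTTT
Step 3: 4 trees catch fire, 3 burn out
  TTTF..
  .TT...
  TTTF..
  ..TTF.
  .TTTTF
  TTTTTT

TTTF..
.TT...
TTTF..
..TTF.
.TTTTF
TTTTTT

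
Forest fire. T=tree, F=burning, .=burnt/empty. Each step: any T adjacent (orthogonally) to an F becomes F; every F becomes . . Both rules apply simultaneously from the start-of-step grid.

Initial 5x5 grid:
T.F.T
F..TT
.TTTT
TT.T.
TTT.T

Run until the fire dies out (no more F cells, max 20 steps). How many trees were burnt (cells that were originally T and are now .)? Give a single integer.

Step 1: +1 fires, +2 burnt (F count now 1)
Step 2: +0 fires, +1 burnt (F count now 0)
Fire out after step 2
Initially T: 15, now '.': 11
Total burnt (originally-T cells now '.'): 1

Answer: 1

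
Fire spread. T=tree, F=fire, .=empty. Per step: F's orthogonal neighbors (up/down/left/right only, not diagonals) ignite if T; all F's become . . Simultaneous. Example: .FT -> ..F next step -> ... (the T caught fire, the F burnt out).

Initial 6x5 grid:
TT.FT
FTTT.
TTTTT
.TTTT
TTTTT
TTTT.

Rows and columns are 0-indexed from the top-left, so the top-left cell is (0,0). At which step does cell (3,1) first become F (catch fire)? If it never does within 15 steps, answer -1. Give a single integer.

Step 1: cell (3,1)='T' (+5 fires, +2 burnt)
Step 2: cell (3,1)='T' (+4 fires, +5 burnt)
Step 3: cell (3,1)='F' (+4 fires, +4 burnt)
  -> target ignites at step 3
Step 4: cell (3,1)='.' (+4 fires, +4 burnt)
Step 5: cell (3,1)='.' (+5 fires, +4 burnt)
Step 6: cell (3,1)='.' (+2 fires, +5 burnt)
Step 7: cell (3,1)='.' (+0 fires, +2 burnt)
  fire out at step 7

3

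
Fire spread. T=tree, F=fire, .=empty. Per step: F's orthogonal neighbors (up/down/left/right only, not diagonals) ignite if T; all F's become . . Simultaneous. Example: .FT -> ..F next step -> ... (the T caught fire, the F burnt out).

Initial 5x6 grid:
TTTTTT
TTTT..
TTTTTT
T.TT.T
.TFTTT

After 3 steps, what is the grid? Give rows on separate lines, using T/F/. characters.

Step 1: 3 trees catch fire, 1 burn out
  TTTTTT
  TTTT..
  TTTTTT
  T.FT.T
  .F.FTT
Step 2: 3 trees catch fire, 3 burn out
  TTTTTT
  TTTT..
  TTFTTT
  T..F.T
  ....FT
Step 3: 4 trees catch fire, 3 burn out
  TTTTTT
  TTFT..
  TF.FTT
  T....T
  .....F

TTTTTT
TTFT..
TF.FTT
T....T
.....F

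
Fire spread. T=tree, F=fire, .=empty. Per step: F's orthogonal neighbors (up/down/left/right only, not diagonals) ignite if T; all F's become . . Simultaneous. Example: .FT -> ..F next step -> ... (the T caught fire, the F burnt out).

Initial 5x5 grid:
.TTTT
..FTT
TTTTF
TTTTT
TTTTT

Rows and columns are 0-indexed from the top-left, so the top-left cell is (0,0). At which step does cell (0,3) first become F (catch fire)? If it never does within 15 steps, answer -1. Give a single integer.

Step 1: cell (0,3)='T' (+6 fires, +2 burnt)
Step 2: cell (0,3)='F' (+7 fires, +6 burnt)
  -> target ignites at step 2
Step 3: cell (0,3)='.' (+4 fires, +7 burnt)
Step 4: cell (0,3)='.' (+2 fires, +4 burnt)
Step 5: cell (0,3)='.' (+1 fires, +2 burnt)
Step 6: cell (0,3)='.' (+0 fires, +1 burnt)
  fire out at step 6

2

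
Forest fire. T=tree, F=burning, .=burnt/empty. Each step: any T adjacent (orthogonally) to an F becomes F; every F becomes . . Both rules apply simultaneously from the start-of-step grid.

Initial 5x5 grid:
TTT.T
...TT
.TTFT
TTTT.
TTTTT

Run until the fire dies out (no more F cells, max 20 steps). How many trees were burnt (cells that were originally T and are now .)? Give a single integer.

Step 1: +4 fires, +1 burnt (F count now 4)
Step 2: +4 fires, +4 burnt (F count now 4)
Step 3: +4 fires, +4 burnt (F count now 4)
Step 4: +2 fires, +4 burnt (F count now 2)
Step 5: +1 fires, +2 burnt (F count now 1)
Step 6: +0 fires, +1 burnt (F count now 0)
Fire out after step 6
Initially T: 18, now '.': 22
Total burnt (originally-T cells now '.'): 15

Answer: 15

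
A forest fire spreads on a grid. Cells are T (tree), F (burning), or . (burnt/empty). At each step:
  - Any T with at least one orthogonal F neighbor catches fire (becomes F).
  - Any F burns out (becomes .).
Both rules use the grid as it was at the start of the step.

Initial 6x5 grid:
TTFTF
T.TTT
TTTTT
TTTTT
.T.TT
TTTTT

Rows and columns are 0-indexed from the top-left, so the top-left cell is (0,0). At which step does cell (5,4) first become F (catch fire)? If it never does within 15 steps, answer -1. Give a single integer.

Step 1: cell (5,4)='T' (+4 fires, +2 burnt)
Step 2: cell (5,4)='T' (+4 fires, +4 burnt)
Step 3: cell (5,4)='T' (+5 fires, +4 burnt)
Step 4: cell (5,4)='T' (+4 fires, +5 burnt)
Step 5: cell (5,4)='F' (+4 fires, +4 burnt)
  -> target ignites at step 5
Step 6: cell (5,4)='.' (+2 fires, +4 burnt)
Step 7: cell (5,4)='.' (+2 fires, +2 burnt)
Step 8: cell (5,4)='.' (+0 fires, +2 burnt)
  fire out at step 8

5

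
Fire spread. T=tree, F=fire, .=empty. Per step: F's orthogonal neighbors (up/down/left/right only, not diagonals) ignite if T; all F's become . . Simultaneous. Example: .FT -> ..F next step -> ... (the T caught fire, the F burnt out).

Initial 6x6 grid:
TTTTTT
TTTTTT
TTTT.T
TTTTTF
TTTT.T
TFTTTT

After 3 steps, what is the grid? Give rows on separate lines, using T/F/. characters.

Step 1: 6 trees catch fire, 2 burn out
  TTTTTT
  TTTTTT
  TTTT.F
  TTTTF.
  TFTT.F
  F.FTTT
Step 2: 7 trees catch fire, 6 burn out
  TTTTTT
  TTTTTF
  TTTT..
  TFTF..
  F.FT..
  ...FTF
Step 3: 8 trees catch fire, 7 burn out
  TTTTTF
  TTTTF.
  TFTF..
  F.F...
  ...F..
  ....F.

TTTTTF
TTTTF.
TFTF..
F.F...
...F..
....F.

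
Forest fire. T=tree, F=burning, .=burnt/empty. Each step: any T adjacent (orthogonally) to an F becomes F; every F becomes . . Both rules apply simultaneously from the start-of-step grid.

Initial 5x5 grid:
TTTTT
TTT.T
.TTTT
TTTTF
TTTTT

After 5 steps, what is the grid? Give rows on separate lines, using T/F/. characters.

Step 1: 3 trees catch fire, 1 burn out
  TTTTT
  TTT.T
  .TTTF
  TTTF.
  TTTTF
Step 2: 4 trees catch fire, 3 burn out
  TTTTT
  TTT.F
  .TTF.
  TTF..
  TTTF.
Step 3: 4 trees catch fire, 4 burn out
  TTTTF
  TTT..
  .TF..
  TF...
  TTF..
Step 4: 5 trees catch fire, 4 burn out
  TTTF.
  TTF..
  .F...
  F....
  TF...
Step 5: 3 trees catch fire, 5 burn out
  TTF..
  TF...
  .....
  .....
  F....

TTF..
TF...
.....
.....
F....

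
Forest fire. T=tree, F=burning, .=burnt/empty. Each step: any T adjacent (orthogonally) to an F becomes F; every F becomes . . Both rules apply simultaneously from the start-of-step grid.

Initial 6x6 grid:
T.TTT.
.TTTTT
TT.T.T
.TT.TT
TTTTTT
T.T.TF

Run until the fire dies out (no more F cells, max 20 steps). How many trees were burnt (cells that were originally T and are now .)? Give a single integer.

Step 1: +2 fires, +1 burnt (F count now 2)
Step 2: +2 fires, +2 burnt (F count now 2)
Step 3: +3 fires, +2 burnt (F count now 3)
Step 4: +2 fires, +3 burnt (F count now 2)
Step 5: +4 fires, +2 burnt (F count now 4)
Step 6: +4 fires, +4 burnt (F count now 4)
Step 7: +5 fires, +4 burnt (F count now 5)
Step 8: +3 fires, +5 burnt (F count now 3)
Step 9: +0 fires, +3 burnt (F count now 0)
Fire out after step 9
Initially T: 26, now '.': 35
Total burnt (originally-T cells now '.'): 25

Answer: 25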